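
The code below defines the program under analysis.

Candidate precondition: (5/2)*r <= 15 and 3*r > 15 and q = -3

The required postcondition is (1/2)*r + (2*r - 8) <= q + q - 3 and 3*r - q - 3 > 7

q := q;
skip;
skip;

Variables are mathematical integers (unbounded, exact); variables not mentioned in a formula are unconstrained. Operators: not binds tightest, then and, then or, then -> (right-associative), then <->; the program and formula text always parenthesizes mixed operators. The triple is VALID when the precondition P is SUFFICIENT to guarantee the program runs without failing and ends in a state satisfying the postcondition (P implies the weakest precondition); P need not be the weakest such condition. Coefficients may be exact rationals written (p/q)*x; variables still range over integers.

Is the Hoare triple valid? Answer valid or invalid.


Working backward. After the program, the postcondition (1/2)*r + (2*r - 8) <= q + q - 3 and 3*r - q - 3 > 7 must hold; in canonical form it is (5/2)*r <= 2*q + 5 and 3*r > q + 10.
Before skip: (5/2)*r <= 2*q + 5 and 3*r > q + 10
Before skip: (5/2)*r <= 2*q + 5 and 3*r > q + 10
Before q := q: (5/2)*r <= 2*q + 5 and 3*r > q + 10
The weakest precondition is (5/2)*r <= 2*q + 5 and 3*r > q + 10.
Check whether (5/2)*r <= 15 and 3*r > 15 and q = -3 implies it.
Countermodel: at the initial state q = -3, r = 6, the precondition holds but the weakest precondition fails.
Answer: invalid


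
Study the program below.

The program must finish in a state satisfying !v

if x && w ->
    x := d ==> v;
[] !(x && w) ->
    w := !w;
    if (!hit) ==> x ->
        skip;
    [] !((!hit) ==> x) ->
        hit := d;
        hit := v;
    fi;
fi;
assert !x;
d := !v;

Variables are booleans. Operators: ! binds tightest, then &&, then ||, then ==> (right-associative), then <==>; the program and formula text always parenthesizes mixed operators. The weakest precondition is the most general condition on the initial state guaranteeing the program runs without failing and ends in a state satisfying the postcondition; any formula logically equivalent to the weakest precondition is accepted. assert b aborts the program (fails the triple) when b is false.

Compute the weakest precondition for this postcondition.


Working backward. After the program, !v must hold.
Before d := !v: !v
Before assert !x: (!x) && (!v)
Then branch requires (!(d ==> v)) && (!v); else branch requires (((!hit) ==> x) ==> ((!x) && (!v))) && ((!((!hit) ==> x)) ==> ((!x) && (!v))).
Before the if: ((x && w) ==> ((!(d ==> v)) && (!v))) && ((!(x && w)) ==> ((((!hit) ==> x) ==> ((!x) && (!v))) && ((!((!hit) ==> x)) ==> ((!x) && (!v)))))
Answer: WP = ((x && w) ==> ((!(d ==> v)) && (!v))) && ((!(x && w)) ==> ((((!hit) ==> x) ==> ((!x) && (!v))) && ((!((!hit) ==> x)) ==> ((!x) && (!v)))))


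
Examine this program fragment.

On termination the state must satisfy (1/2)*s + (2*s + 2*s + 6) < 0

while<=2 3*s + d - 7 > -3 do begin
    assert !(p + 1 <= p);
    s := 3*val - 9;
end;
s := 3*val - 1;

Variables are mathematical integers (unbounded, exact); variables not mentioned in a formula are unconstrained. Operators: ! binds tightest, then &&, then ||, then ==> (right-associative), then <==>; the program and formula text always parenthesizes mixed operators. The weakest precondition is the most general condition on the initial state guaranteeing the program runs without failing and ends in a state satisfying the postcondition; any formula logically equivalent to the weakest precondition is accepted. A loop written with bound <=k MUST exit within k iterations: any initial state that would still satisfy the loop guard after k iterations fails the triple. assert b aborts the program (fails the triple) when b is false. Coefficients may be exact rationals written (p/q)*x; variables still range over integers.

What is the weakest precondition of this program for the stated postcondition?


Working backward. After the program, the postcondition (1/2)*s + (2*s + 2*s + 6) < 0 must hold; in canonical form it is (9/2)*s < -6.
Before s := 3*val - 1: (27/2)*val < -3/2
Before the loop (bound <=2), unroll the exhaustion recursion (WP_0 = exit-now case; WP_j = one more guarded iteration, up to j = 2):
  WP_0: (!(d + 3*s > 4)) && (27/2)*val < -3/2
  WP_1: (d + 3*s > 4 ==> ((!(d + 9*val > 31)) && (27/2)*val < -3/2)) && ((!(d + 3*s > 4)) ==> (27/2)*val < -3/2)
  WP_2: (d + 3*s > 4 ==> ((d + 9*val > 31 ==> ((!(d + 9*val > 31)) && (27/2)*val < -3/2)) && ((!(d + 9*val > 31)) ==> (27/2)*val < -3/2))) && ((!(d + 3*s > 4)) ==> (27/2)*val < -3/2)
So before the loop: (d + 3*s > 4 ==> ((d + 9*val > 31 ==> ((!(d + 9*val > 31)) && (27/2)*val < -3/2)) && ((!(d + 9*val > 31)) ==> (27/2)*val < -3/2))) && ((!(d + 3*s > 4)) ==> (27/2)*val < -3/2)
Answer: WP = (d + 3*s > 4 ==> ((d + 9*val > 31 ==> ((!(d + 9*val > 31)) && (27/2)*val < -3/2)) && ((!(d + 9*val > 31)) ==> (27/2)*val < -3/2))) && ((!(d + 3*s > 4)) ==> (27/2)*val < -3/2)


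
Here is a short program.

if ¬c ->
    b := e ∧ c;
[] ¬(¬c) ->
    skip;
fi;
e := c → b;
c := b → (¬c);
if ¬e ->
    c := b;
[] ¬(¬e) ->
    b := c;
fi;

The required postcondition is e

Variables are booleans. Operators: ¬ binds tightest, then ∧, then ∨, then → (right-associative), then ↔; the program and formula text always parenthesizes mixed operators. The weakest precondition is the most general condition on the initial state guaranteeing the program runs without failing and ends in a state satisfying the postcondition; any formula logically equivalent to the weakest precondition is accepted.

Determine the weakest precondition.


Working backward. After the program, e must hold.
Then branch requires e; else branch requires e.
Before the if: (¬e) → e
Before c := b → (¬c): (¬e) → e
Before e := c → b: (¬(c → b)) → (c → b)
Then branch requires (¬(c → (e ∧ c))) → (c → (e ∧ c)); else branch requires (¬(c → b)) → (c → b).
Before the if: ((¬c) → ((¬(c → (e ∧ c))) → (c → (e ∧ c)))) ∧ (c → ((¬(c → b)) → (c → b)))
Answer: WP = ((¬c) → ((¬(c → (e ∧ c))) → (c → (e ∧ c)))) ∧ (c → ((¬(c → b)) → (c → b)))


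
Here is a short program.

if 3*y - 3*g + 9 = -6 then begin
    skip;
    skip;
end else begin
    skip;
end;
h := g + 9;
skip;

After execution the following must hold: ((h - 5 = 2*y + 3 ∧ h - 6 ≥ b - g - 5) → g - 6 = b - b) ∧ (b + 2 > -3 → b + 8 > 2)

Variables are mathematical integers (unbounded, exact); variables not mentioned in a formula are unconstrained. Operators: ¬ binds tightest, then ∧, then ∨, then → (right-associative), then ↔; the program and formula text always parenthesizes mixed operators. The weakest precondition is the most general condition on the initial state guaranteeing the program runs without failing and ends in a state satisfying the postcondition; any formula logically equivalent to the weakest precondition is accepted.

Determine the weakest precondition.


Working backward. After the program, the postcondition ((h - 5 = 2*y + 3 ∧ h - 6 ≥ b - g - 5) → g - 6 = b - b) ∧ (b + 2 > -3 → b + 8 > 2) must hold; in canonical form it is ((h = 2*y + 8 ∧ g + h ≥ b + 1) → g = 6) ∧ (b > -5 → b > -6).
Before skip: ((h = 2*y + 8 ∧ g + h ≥ b + 1) → g = 6) ∧ (b > -5 → b > -6)
Before h := g + 9: ((g = 2*y - 1 ∧ 2*g ≥ b - 8) → g = 6) ∧ (b > -5 → b > -6)
Then branch requires ((g = 2*y - 1 ∧ 2*g ≥ b - 8) → g = 6) ∧ (b > -5 → b > -6); else branch requires ((g = 2*y - 1 ∧ 2*g ≥ b - 8) → g = 6) ∧ (b > -5 → b > -6).
Before the if: (3*y = 3*g - 15 → (((g = 2*y - 1 ∧ 2*g ≥ b - 8) → g = 6) ∧ (b > -5 → b > -6))) ∧ ((¬(3*y = 3*g - 15)) → (((g = 2*y - 1 ∧ 2*g ≥ b - 8) → g = 6) ∧ (b > -5 → b > -6)))
Answer: WP = (3*y = 3*g - 15 → (((g = 2*y - 1 ∧ 2*g ≥ b - 8) → g = 6) ∧ (b > -5 → b > -6))) ∧ ((¬(3*y = 3*g - 15)) → (((g = 2*y - 1 ∧ 2*g ≥ b - 8) → g = 6) ∧ (b > -5 → b > -6)))


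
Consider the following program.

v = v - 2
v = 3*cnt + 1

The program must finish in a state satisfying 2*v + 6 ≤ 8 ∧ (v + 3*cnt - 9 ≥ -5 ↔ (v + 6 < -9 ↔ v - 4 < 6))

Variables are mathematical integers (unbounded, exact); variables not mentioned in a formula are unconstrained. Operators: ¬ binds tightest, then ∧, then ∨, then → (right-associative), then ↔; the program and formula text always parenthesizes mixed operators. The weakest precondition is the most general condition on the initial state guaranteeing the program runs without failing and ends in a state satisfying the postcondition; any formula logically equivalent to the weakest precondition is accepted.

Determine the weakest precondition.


Working backward. After the program, the postcondition 2*v + 6 ≤ 8 ∧ (v + 3*cnt - 9 ≥ -5 ↔ (v + 6 < -9 ↔ v - 4 < 6)) must hold; in canonical form it is 2*v ≤ 2 ∧ (3*cnt + v ≥ 4 ↔ (v < -15 ↔ v < 10)).
Before v := 3*cnt + 1: 6*cnt ≤ 0 ∧ (6*cnt ≥ 3 ↔ (3*cnt < -16 ↔ 3*cnt < 9))
Before v := v - 2: 6*cnt ≤ 0 ∧ (6*cnt ≥ 3 ↔ (3*cnt < -16 ↔ 3*cnt < 9))
Answer: WP = 6*cnt ≤ 0 ∧ (6*cnt ≥ 3 ↔ (3*cnt < -16 ↔ 3*cnt < 9))


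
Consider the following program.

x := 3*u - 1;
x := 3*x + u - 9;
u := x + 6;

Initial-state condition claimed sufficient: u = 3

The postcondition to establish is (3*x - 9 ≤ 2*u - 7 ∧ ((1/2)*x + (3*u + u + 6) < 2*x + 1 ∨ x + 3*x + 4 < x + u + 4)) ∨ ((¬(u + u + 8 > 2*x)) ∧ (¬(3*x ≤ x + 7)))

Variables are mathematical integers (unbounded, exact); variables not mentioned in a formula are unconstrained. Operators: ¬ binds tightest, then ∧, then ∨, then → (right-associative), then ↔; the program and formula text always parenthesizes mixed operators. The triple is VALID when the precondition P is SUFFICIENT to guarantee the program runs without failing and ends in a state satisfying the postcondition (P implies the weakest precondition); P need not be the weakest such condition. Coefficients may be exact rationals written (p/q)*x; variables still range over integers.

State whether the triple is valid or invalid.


Working backward. After the program, the postcondition (3*x - 9 ≤ 2*u - 7 ∧ ((1/2)*x + (3*u + u + 6) < 2*x + 1 ∨ x + 3*x + 4 < x + u + 4)) ∨ ((¬(u + u + 8 > 2*x)) ∧ (¬(3*x ≤ x + 7))) must hold; in canonical form it is (3*x ≤ 2*u + 2 ∧ (4*u < (3/2)*x - 5 ∨ 3*x < u)) ∨ ((¬(2*u > 2*x - 8)) ∧ (¬(2*x ≤ 7))).
Before u := x + 6: x ≤ 14 ∧ ((5/2)*x < -29 ∨ 2*x < 6)
Before x := 3*x + u - 9: u + 3*x ≤ 23 ∧ ((5/2)*u + (15/2)*x < -13/2 ∨ 2*u + 6*x < 24)
Before x := 3*u - 1: 10*u ≤ 26 ∧ (25*u < 1 ∨ 20*u < 30)
The weakest precondition is 10*u ≤ 26 ∧ (25*u < 1 ∨ 20*u < 30).
Check whether u = 3 implies it.
Countermodel: at the initial state u = 3, the precondition holds but the weakest precondition fails.
Answer: invalid


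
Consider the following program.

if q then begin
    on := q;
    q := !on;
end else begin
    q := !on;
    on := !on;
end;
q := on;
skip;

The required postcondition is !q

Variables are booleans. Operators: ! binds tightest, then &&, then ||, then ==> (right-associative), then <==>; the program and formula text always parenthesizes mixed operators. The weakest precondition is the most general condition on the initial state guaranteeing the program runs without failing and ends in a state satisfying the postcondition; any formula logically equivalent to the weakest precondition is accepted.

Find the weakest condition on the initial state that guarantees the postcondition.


Working backward. After the program, !q must hold.
Before skip: !q
Before q := on: !on
Then branch requires !q; else branch requires on.
Before the if: (q ==> (!q)) && ((!q) ==> on)
Answer: WP = (q ==> (!q)) && ((!q) ==> on)


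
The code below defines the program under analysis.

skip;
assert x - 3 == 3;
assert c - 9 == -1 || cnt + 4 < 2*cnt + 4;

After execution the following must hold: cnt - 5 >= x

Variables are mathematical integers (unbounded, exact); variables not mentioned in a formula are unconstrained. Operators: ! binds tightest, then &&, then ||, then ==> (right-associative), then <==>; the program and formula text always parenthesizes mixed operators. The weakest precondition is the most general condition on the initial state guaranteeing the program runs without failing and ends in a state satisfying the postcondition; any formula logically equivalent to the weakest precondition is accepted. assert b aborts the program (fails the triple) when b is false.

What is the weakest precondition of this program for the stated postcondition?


Working backward. After the program, the postcondition cnt - 5 >= x must hold; in canonical form it is cnt >= x + 5.
Before assert c - 9 == -1 || cnt + 4 < 2*cnt + 4: (c == 8 || cnt > 0) && cnt >= x + 5
Before assert x - 3 == 3: x == 6 && (c == 8 || cnt > 0) && cnt >= x + 5
Before skip: x == 6 && (c == 8 || cnt > 0) && cnt >= x + 5
Answer: WP = x == 6 && (c == 8 || cnt > 0) && cnt >= x + 5


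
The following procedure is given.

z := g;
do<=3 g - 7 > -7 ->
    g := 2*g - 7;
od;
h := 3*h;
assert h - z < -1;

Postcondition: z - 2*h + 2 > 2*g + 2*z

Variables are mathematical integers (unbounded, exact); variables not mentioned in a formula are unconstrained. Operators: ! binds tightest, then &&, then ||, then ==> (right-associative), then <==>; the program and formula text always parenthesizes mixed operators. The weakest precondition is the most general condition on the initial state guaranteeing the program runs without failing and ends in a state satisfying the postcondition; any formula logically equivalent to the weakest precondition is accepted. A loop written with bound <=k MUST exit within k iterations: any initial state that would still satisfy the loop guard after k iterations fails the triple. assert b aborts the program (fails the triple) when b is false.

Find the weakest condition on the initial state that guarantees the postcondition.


Working backward. After the program, the postcondition z - 2*h + 2 > 2*g + 2*z must hold; in canonical form it is 2*g + 2*h + z < 2.
Before assert h - z < -1: h < z - 1 && 2*g + 2*h + z < 2
Before h := 3*h: 3*h < z - 1 && 2*g + 6*h + z < 2
Before the loop (bound <=3), unroll the exhaustion recursion (WP_0 = exit-now case; WP_j = one more guarded iteration, up to j = 3):
  WP_0: (!(g > 0)) && 3*h < z - 1 && 2*g + 6*h + z < 2
  WP_1: (g > 0 ==> ((!(2*g > 7)) && 3*h < z - 1 && 4*g + 6*h + z < 16)) && ((!(g > 0)) ==> (3*h < z - 1 && 2*g + 6*h + z < 2))
  WP_2: (g > 0 ==> ((2*g > 7 ==> ((!(4*g > 21)) && 3*h < z - 1 && 8*g + 6*h + z < 44)) && ((!(2*g > 7)) ==> (3*h < z - 1 && 4*g + 6*h + z < 16)))) && ((!(g > 0)) ==> (3*h < z - 1 && 2*g + 6*h + z < 2))
  WP_3: (g > 0 ==> ((2*g > 7 ==> ((4*g > 21 ==> ((!(8*g > 49)) && 3*h < z - 1 && 16*g + 6*h + z < 100)) && ((!(4*g > 21)) ==> (3*h < z - 1 && 8*g + 6*h + z < 44)))) && ((!(2*g > 7)) ==> (3*h < z - 1 && 4*g + 6*h + z < 16)))) && ((!(g > 0)) ==> (3*h < z - 1 && 2*g + 6*h + z < 2))
So before the loop: (g > 0 ==> ((2*g > 7 ==> ((4*g > 21 ==> ((!(8*g > 49)) && 3*h < z - 1 && 16*g + 6*h + z < 100)) && ((!(4*g > 21)) ==> (3*h < z - 1 && 8*g + 6*h + z < 44)))) && ((!(2*g > 7)) ==> (3*h < z - 1 && 4*g + 6*h + z < 16)))) && ((!(g > 0)) ==> (3*h < z - 1 && 2*g + 6*h + z < 2))
Before z := g: (g > 0 ==> ((2*g > 7 ==> ((4*g > 21 ==> ((!(8*g > 49)) && 3*h < g - 1 && 17*g + 6*h < 100)) && ((!(4*g > 21)) ==> (3*h < g - 1 && 9*g + 6*h < 44)))) && ((!(2*g > 7)) ==> (3*h < g - 1 && 5*g + 6*h < 16)))) && ((!(g > 0)) ==> (3*h < g - 1 && 3*g + 6*h < 2))
Answer: WP = (g > 0 ==> ((2*g > 7 ==> ((4*g > 21 ==> ((!(8*g > 49)) && 3*h < g - 1 && 17*g + 6*h < 100)) && ((!(4*g > 21)) ==> (3*h < g - 1 && 9*g + 6*h < 44)))) && ((!(2*g > 7)) ==> (3*h < g - 1 && 5*g + 6*h < 16)))) && ((!(g > 0)) ==> (3*h < g - 1 && 3*g + 6*h < 2))


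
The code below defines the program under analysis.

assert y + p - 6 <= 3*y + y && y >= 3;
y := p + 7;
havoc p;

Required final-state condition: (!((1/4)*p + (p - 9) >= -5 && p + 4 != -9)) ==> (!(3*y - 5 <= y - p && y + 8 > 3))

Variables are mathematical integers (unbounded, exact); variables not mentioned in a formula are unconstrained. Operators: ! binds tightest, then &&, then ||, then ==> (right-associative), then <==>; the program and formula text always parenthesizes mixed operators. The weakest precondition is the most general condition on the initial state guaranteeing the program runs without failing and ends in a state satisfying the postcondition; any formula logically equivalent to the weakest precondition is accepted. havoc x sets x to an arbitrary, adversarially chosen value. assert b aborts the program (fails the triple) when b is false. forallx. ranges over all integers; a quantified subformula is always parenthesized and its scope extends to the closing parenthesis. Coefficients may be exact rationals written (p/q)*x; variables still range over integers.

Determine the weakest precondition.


Working backward. After the program, the postcondition (!((1/4)*p + (p - 9) >= -5 && p + 4 != -9)) ==> (!(3*y - 5 <= y - p && y + 8 > 3)) must hold; in canonical form it is (!((5/4)*p >= 4 && p != -13)) ==> (!(p + 2*y <= 5 && y > -5)).
Before havoc p: forall p_1. ((!((5/4)*p_1 >= 4 && p_1 != -13)) ==> (!(p_1 + 2*y <= 5 && y > -5)))
Before y := p + 7: forall p_1. ((!((5/4)*p_1 >= 4 && p_1 != -13)) ==> (!(2*p + p_1 <= -9 && p > -12)))
Before assert y + p - 6 <= 3*y + y && y >= 3: p <= 3*y + 6 && y >= 3 && (forall p_1. ((!((5/4)*p_1 >= 4 && p_1 != -13)) ==> (!(2*p + p_1 <= -9 && p > -12))))
Answer: WP = p <= 3*y + 6 && y >= 3 && (forall p_1. ((!((5/4)*p_1 >= 4 && p_1 != -13)) ==> (!(2*p + p_1 <= -9 && p > -12))))


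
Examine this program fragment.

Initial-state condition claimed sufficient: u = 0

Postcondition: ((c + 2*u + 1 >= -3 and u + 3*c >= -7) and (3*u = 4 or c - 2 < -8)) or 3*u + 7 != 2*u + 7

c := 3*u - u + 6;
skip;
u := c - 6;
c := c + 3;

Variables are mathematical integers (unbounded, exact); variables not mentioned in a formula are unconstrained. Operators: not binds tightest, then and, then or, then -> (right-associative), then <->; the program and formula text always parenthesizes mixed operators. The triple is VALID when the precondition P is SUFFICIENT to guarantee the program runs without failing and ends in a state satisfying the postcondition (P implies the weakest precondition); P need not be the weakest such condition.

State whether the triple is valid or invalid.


Working backward. After the program, the postcondition ((c + 2*u + 1 >= -3 and u + 3*c >= -7) and (3*u = 4 or c - 2 < -8)) or 3*u + 7 != 2*u + 7 must hold; in canonical form it is (c + 2*u >= -4 and 3*c + u >= -7 and (3*u = 4 or c < -6)) or u != 0.
Before c := c + 3: (c + 2*u >= -7 and 3*c + u >= -16 and (3*u = 4 or c < -9)) or u != 0
Before u := c - 6: (3*c >= 5 and 4*c >= -10 and (3*c = 22 or c < -9)) or c != 6
Before skip: (3*c >= 5 and 4*c >= -10 and (3*c = 22 or c < -9)) or c != 6
Before c := 3*u - u + 6: (6*u >= -13 and 8*u >= -34 and (6*u = 4 or 2*u < -15)) or 2*u != 0
The weakest precondition is (6*u >= -13 and 8*u >= -34 and (6*u = 4 or 2*u < -15)) or 2*u != 0.
Check whether u = 0 implies it.
Countermodel: at the initial state u = 0, the precondition holds but the weakest precondition fails.
Answer: invalid


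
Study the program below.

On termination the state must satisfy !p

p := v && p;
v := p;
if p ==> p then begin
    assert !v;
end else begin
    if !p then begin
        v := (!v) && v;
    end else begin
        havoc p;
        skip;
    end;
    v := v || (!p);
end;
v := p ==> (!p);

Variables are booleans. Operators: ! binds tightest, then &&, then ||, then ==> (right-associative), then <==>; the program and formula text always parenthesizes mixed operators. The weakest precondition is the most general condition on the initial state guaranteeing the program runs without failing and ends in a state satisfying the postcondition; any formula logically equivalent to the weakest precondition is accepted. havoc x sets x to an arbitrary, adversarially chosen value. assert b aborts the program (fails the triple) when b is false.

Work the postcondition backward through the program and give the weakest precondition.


Working backward. After the program, !p must hold.
Before v := p ==> (!p): !p
Then branch requires (!v) && (!p); else branch requires !p.
Before the if: (!v) && (!p)
Before v := p: !p
Before p := v && p: !(v && p)
Answer: WP = !(v && p)


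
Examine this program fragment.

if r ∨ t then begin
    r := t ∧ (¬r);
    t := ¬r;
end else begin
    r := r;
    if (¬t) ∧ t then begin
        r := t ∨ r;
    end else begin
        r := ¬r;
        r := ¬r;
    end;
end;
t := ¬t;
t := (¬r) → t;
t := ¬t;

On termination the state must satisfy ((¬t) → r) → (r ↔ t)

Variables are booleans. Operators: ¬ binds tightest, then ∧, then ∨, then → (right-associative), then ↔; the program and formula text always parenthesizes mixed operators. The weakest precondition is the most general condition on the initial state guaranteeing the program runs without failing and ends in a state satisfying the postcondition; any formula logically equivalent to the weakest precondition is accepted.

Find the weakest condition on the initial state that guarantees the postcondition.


Working backward. After the program, ((¬t) → r) → (r ↔ t) must hold.
Before t := ¬t: (t → r) → (r ↔ (¬t))
Before t := (¬r) → t: (((¬r) → t) → r) → (r ↔ (¬((¬r) → t)))
Before t := ¬t: (((¬r) → (¬t)) → r) → (r ↔ (¬((¬r) → (¬t))))
Then branch requires (((¬(t ∧ (¬r))) → (t ∧ (¬r))) → (t ∧ (¬r))) → ((t ∧ (¬r)) ↔ (¬((¬(t ∧ (¬r))) → (t ∧ (¬r))))); else branch requires (((¬r) → (¬t)) → r) → (r ↔ (¬((¬r) → (¬t)))).
Before the if: ((r ∨ t) → ((((¬(t ∧ (¬r))) → (t ∧ (¬r))) → (t ∧ (¬r))) → ((t ∧ (¬r)) ↔ (¬((¬(t ∧ (¬r))) → (t ∧ (¬r))))))) ∧ ((¬(r ∨ t)) → ((((¬r) → (¬t)) → r) → (r ↔ (¬((¬r) → (¬t))))))
Answer: WP = ((r ∨ t) → ((((¬(t ∧ (¬r))) → (t ∧ (¬r))) → (t ∧ (¬r))) → ((t ∧ (¬r)) ↔ (¬((¬(t ∧ (¬r))) → (t ∧ (¬r))))))) ∧ ((¬(r ∨ t)) → ((((¬r) → (¬t)) → r) → (r ↔ (¬((¬r) → (¬t))))))


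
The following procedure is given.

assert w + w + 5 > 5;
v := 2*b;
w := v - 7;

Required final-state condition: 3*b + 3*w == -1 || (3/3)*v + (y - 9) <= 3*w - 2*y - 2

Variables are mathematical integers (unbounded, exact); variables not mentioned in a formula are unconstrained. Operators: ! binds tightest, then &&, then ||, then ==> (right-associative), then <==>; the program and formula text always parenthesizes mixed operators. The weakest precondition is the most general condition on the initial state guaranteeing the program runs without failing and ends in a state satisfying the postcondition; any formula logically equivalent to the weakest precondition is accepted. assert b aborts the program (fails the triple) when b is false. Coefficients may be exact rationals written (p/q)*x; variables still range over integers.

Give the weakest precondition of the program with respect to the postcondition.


Working backward. After the program, the postcondition 3*b + 3*w == -1 || (3/3)*v + (y - 9) <= 3*w - 2*y - 2 must hold; in canonical form it is 3*b + 3*w == -1 || v + 3*y <= 3*w + 7.
Before w := v - 7: 3*b + 3*v == 20 || 3*y <= 2*v - 14
Before v := 2*b: 9*b == 20 || 3*y <= 4*b - 14
Before assert w + w + 5 > 5: 2*w > 0 && (9*b == 20 || 3*y <= 4*b - 14)
Answer: WP = 2*w > 0 && (9*b == 20 || 3*y <= 4*b - 14)


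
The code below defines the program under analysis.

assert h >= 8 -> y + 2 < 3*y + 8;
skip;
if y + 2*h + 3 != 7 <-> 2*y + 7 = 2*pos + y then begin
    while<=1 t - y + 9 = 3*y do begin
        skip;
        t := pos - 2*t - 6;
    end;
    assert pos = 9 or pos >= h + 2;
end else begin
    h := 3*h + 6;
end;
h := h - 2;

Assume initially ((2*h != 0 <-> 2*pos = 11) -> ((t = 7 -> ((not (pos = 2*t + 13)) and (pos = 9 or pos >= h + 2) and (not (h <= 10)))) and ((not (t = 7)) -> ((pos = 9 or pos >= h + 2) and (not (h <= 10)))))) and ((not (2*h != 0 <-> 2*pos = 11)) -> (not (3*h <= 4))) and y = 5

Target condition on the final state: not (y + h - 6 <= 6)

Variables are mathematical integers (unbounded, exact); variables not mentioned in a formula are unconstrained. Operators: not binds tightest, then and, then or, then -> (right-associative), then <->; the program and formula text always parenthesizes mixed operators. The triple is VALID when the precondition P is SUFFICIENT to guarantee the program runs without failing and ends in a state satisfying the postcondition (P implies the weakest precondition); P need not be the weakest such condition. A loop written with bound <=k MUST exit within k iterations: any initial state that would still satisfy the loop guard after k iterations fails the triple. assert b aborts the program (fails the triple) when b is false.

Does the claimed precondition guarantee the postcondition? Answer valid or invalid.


Working backward. After the program, the postcondition not (y + h - 6 <= 6) must hold; in canonical form it is not (h + y <= 12).
Before h := h - 2: not (h + y <= 14)
Then branch requires (t = 4*y - 9 -> ((not (pos = 2*t + 4*y - 3)) and (pos = 9 or pos >= h + 2) and (not (h + y <= 14)))) and ((not (t = 4*y - 9)) -> ((pos = 9 or pos >= h + 2) and (not (h + y <= 14)))); else branch requires not (3*h + y <= 8).
Before the if: ((2*h + y != 4 <-> y = 2*pos - 7) -> ((t = 4*y - 9 -> ((not (pos = 2*t + 4*y - 3)) and (pos = 9 or pos >= h + 2) and (not (h + y <= 14)))) and ((not (t = 4*y - 9)) -> ((pos = 9 or pos >= h + 2) and (not (h + y <= 14)))))) and ((not (2*h + y != 4 <-> y = 2*pos - 7)) -> (not (3*h + y <= 8)))
Before skip: ((2*h + y != 4 <-> y = 2*pos - 7) -> ((t = 4*y - 9 -> ((not (pos = 2*t + 4*y - 3)) and (pos = 9 or pos >= h + 2) and (not (h + y <= 14)))) and ((not (t = 4*y - 9)) -> ((pos = 9 or pos >= h + 2) and (not (h + y <= 14)))))) and ((not (2*h + y != 4 <-> y = 2*pos - 7)) -> (not (3*h + y <= 8)))
Before assert h >= 8 -> y + 2 < 3*y + 8: (h >= 8 -> 2*y > -6) and ((2*h + y != 4 <-> y = 2*pos - 7) -> ((t = 4*y - 9 -> ((not (pos = 2*t + 4*y - 3)) and (pos = 9 or pos >= h + 2) and (not (h + y <= 14)))) and ((not (t = 4*y - 9)) -> ((pos = 9 or pos >= h + 2) and (not (h + y <= 14)))))) and ((not (2*h + y != 4 <-> y = 2*pos - 7)) -> (not (3*h + y <= 8)))
The weakest precondition is (h >= 8 -> 2*y > -6) and ((2*h + y != 4 <-> y = 2*pos - 7) -> ((t = 4*y - 9 -> ((not (pos = 2*t + 4*y - 3)) and (pos = 9 or pos >= h + 2) and (not (h + y <= 14)))) and ((not (t = 4*y - 9)) -> ((pos = 9 or pos >= h + 2) and (not (h + y <= 14)))))) and ((not (2*h + y != 4 <-> y = 2*pos - 7)) -> (not (3*h + y <= 8))).
Check whether ((2*h != 0 <-> 2*pos = 11) -> ((t = 7 -> ((not (pos = 2*t + 13)) and (pos = 9 or pos >= h + 2) and (not (h <= 10)))) and ((not (t = 7)) -> ((pos = 9 or pos >= h + 2) and (not (h <= 10)))))) and ((not (2*h != 0 <-> 2*pos = 11)) -> (not (3*h <= 4))) and y = 5 implies it.
Countermodel: at the initial state h = 10, pos = 6, t = 12, y = 5, the precondition holds but the weakest precondition fails.
Answer: invalid


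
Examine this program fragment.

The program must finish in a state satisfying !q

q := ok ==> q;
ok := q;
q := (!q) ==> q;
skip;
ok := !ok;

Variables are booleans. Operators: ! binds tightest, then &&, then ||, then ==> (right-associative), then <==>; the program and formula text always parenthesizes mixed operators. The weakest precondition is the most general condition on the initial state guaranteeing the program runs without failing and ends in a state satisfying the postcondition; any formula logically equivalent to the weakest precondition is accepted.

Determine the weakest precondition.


Working backward. After the program, !q must hold.
Before ok := !ok: !q
Before skip: !q
Before q := (!q) ==> q: !((!q) ==> q)
Before ok := q: !((!q) ==> q)
Before q := ok ==> q: !((!(ok ==> q)) ==> (ok ==> q))
Answer: WP = !((!(ok ==> q)) ==> (ok ==> q))


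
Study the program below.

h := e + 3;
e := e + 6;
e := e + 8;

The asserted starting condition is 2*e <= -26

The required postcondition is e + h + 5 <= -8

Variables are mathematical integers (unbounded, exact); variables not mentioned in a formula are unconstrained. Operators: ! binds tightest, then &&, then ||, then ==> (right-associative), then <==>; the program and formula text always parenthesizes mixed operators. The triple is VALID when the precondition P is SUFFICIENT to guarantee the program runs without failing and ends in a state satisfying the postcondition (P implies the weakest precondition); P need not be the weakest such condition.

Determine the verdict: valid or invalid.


Working backward. After the program, the postcondition e + h + 5 <= -8 must hold; in canonical form it is e + h <= -13.
Before e := e + 8: e + h <= -21
Before e := e + 6: e + h <= -27
Before h := e + 3: 2*e <= -30
The weakest precondition is 2*e <= -30.
Check whether 2*e <= -26 implies it.
Countermodel: at the initial state e = -14, the precondition holds but the weakest precondition fails.
Answer: invalid


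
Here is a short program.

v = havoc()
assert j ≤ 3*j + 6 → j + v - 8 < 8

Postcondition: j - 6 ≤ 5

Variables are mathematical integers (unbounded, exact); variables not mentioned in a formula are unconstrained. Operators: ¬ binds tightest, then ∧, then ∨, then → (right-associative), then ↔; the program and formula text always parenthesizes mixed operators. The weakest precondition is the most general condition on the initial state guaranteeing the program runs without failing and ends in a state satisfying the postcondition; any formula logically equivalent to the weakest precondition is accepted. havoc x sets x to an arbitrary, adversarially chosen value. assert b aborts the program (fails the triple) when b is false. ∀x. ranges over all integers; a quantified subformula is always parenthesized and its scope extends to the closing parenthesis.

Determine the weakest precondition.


Working backward. After the program, the postcondition j - 6 ≤ 5 must hold; in canonical form it is j ≤ 11.
Before assert j ≤ 3*j + 6 → j + v - 8 < 8: (2*j ≥ -6 → j + v < 16) ∧ j ≤ 11
Before havoc v: ∀v_1. ((2*j ≥ -6 → j + v_1 < 16) ∧ j ≤ 11)
Answer: WP = ∀v_1. ((2*j ≥ -6 → j + v_1 < 16) ∧ j ≤ 11)


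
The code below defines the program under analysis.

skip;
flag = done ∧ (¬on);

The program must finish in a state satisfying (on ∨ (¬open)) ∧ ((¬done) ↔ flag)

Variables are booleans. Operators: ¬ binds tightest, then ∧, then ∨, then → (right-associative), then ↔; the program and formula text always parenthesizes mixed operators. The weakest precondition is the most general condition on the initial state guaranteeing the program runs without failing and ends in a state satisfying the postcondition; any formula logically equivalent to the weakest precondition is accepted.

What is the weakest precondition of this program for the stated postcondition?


Working backward. After the program, (on ∨ (¬open)) ∧ ((¬done) ↔ flag) must hold.
Before flag := done ∧ (¬on): (on ∨ (¬open)) ∧ ((¬done) ↔ (done ∧ (¬on)))
Before skip: (on ∨ (¬open)) ∧ ((¬done) ↔ (done ∧ (¬on)))
Answer: WP = (on ∨ (¬open)) ∧ ((¬done) ↔ (done ∧ (¬on)))


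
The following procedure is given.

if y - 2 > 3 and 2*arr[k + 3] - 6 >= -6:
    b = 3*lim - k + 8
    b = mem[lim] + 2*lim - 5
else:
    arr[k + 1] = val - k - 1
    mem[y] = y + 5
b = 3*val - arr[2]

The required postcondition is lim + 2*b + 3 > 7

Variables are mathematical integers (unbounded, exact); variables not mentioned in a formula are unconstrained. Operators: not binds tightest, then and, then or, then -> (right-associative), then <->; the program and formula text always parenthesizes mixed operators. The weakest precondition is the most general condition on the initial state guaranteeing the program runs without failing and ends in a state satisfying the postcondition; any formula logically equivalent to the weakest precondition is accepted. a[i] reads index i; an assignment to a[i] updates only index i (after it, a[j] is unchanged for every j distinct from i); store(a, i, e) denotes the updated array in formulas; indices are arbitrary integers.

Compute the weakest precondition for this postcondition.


Working backward. After the program, the postcondition lim + 2*b + 3 > 7 must hold; in canonical form it is 2*b + lim > 4.
Before b := 3*val - arr[2]: lim + 6*val > 2*arr[2] + 4
Then branch requires lim + 6*val > 2*arr[2] + 4; else branch requires lim + 6*val > 2*store(arr, k + 1, -k + val - 1)[2] + 4.
Before the if: ((y > 5 and 2*arr[k + 3] >= 0) -> lim + 6*val > 2*arr[2] + 4) and ((not (y > 5 and 2*arr[k + 3] >= 0)) -> lim + 6*val > 2*store(arr, k + 1, -k + val - 1)[2] + 4)
Answer: WP = ((y > 5 and 2*arr[k + 3] >= 0) -> lim + 6*val > 2*arr[2] + 4) and ((not (y > 5 and 2*arr[k + 3] >= 0)) -> lim + 6*val > 2*store(arr, k + 1, -k + val - 1)[2] + 4)


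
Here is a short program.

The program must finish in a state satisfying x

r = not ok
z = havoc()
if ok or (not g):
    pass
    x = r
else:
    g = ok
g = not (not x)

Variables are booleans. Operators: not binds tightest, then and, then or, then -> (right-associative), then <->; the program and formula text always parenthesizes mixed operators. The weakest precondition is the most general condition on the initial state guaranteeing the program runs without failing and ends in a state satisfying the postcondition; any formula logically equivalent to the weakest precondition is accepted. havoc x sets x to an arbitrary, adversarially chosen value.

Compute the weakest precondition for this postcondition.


Working backward. After the program, x must hold.
Before g := not (not x): x
Then branch requires r; else branch requires x.
Before the if: ((ok or (not g)) -> r) and ((not (ok or (not g))) -> x)
Before havoc z: ((ok or (not g)) -> r) and ((not (ok or (not g))) -> x)
Before r := not ok: ((ok or (not g)) -> (not ok)) and ((not (ok or (not g))) -> x)
Answer: WP = ((ok or (not g)) -> (not ok)) and ((not (ok or (not g))) -> x)


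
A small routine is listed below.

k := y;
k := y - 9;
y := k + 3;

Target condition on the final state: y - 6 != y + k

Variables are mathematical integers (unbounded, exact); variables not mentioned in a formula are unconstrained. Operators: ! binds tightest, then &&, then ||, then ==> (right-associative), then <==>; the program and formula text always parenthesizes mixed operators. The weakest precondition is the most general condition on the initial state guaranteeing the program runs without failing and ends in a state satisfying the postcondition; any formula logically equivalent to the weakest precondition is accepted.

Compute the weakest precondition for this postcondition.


Working backward. After the program, the postcondition y - 6 != y + k must hold; in canonical form it is k != -6.
Before y := k + 3: k != -6
Before k := y - 9: y != 3
Before k := y: y != 3
Answer: WP = y != 3


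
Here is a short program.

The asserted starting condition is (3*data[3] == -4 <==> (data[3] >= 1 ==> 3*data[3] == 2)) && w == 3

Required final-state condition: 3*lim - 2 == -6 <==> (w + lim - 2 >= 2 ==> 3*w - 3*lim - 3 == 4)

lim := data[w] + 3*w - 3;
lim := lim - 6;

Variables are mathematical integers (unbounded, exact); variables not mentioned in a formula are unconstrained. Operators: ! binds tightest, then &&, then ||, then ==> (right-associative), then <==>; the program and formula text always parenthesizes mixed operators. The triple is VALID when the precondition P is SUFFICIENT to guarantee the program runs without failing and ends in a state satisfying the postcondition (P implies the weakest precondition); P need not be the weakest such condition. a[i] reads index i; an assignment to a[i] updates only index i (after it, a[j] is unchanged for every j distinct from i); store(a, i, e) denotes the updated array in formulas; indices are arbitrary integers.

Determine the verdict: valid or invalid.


Working backward. After the program, the postcondition 3*lim - 2 == -6 <==> (w + lim - 2 >= 2 ==> 3*w - 3*lim - 3 == 4) must hold; in canonical form it is 3*lim == -4 <==> (lim + w >= 4 ==> 3*w == 3*lim + 7).
Before lim := lim - 6: 3*lim == 14 <==> (lim + w >= 10 ==> 3*w == 3*lim - 11)
Before lim := data[w] + 3*w - 3: 3*data[w] + 9*w == 23 <==> (data[w] + 4*w >= 13 ==> 3*data[w] + 6*w == 20)
The weakest precondition is 3*data[w] + 9*w == 23 <==> (data[w] + 4*w >= 13 ==> 3*data[w] + 6*w == 20).
Check whether (3*data[3] == -4 <==> (data[3] >= 1 ==> 3*data[3] == 2)) && w == 3 implies it.
Every state satisfying the precondition satisfies the weakest precondition: the implication holds.
Answer: valid


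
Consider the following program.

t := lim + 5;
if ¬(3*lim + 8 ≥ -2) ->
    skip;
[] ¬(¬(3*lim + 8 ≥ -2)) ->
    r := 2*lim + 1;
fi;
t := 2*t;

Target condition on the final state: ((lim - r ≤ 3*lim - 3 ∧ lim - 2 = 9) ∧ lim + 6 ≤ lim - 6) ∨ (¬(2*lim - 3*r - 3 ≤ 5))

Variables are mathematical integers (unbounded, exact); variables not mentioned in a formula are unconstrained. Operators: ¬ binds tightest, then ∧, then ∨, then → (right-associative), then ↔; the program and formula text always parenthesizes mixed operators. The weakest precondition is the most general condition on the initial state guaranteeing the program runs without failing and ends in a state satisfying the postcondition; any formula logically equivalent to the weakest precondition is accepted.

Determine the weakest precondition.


Working backward. After the program, the postcondition ((lim - r ≤ 3*lim - 3 ∧ lim - 2 = 9) ∧ lim + 6 ≤ lim - 6) ∨ (¬(2*lim - 3*r - 3 ≤ 5)) must hold; in canonical form it is ¬(2*lim ≤ 3*r + 8).
Before t := 2*t: ¬(2*lim ≤ 3*r + 8)
Then branch requires ¬(2*lim ≤ 3*r + 8); else branch requires ¬(4*lim ≥ -11).
Before the if: ((¬(3*lim ≥ -10)) → (¬(2*lim ≤ 3*r + 8))) ∧ (3*lim ≥ -10 → (¬(4*lim ≥ -11)))
Before t := lim + 5: ((¬(3*lim ≥ -10)) → (¬(2*lim ≤ 3*r + 8))) ∧ (3*lim ≥ -10 → (¬(4*lim ≥ -11)))
Answer: WP = ((¬(3*lim ≥ -10)) → (¬(2*lim ≤ 3*r + 8))) ∧ (3*lim ≥ -10 → (¬(4*lim ≥ -11)))


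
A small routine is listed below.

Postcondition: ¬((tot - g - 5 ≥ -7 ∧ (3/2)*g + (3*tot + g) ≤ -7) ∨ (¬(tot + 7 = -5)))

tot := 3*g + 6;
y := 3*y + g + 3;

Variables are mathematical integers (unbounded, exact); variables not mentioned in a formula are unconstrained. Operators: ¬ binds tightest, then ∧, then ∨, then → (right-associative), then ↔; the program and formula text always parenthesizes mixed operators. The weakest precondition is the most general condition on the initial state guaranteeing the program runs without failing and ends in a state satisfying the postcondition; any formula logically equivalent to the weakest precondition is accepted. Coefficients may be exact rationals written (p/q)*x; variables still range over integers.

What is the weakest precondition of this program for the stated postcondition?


Working backward. After the program, the postcondition ¬((tot - g - 5 ≥ -7 ∧ (3/2)*g + (3*tot + g) ≤ -7) ∨ (¬(tot + 7 = -5))) must hold; in canonical form it is ¬((tot ≥ g - 2 ∧ (5/2)*g + 3*tot ≤ -7) ∨ (¬(tot = -12))).
Before y := 3*y + g + 3: ¬((tot ≥ g - 2 ∧ (5/2)*g + 3*tot ≤ -7) ∨ (¬(tot = -12)))
Before tot := 3*g + 6: ¬((2*g ≥ -8 ∧ (23/2)*g ≤ -25) ∨ (¬(3*g = -18)))
Answer: WP = ¬((2*g ≥ -8 ∧ (23/2)*g ≤ -25) ∨ (¬(3*g = -18)))


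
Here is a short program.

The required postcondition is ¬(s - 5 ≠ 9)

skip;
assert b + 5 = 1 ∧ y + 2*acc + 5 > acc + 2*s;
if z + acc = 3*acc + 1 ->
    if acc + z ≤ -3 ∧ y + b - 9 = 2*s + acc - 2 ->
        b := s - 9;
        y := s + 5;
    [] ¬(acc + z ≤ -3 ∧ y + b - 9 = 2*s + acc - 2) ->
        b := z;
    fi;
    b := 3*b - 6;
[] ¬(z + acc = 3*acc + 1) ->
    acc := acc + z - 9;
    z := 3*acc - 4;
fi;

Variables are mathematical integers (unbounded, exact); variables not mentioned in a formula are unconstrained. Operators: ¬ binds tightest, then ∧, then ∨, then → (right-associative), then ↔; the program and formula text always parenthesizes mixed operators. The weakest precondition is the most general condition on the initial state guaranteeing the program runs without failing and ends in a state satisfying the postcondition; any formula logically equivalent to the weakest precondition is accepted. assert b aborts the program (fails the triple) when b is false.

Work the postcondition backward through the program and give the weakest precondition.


Working backward. After the program, the postcondition ¬(s - 5 ≠ 9) must hold; in canonical form it is ¬(s ≠ 14).
Then branch requires ((acc + z ≤ -3 ∧ b + y = acc + 2*s + 7) → (¬(s ≠ 14))) ∧ ((¬(acc + z ≤ -3 ∧ b + y = acc + 2*s + 7)) → (¬(s ≠ 14))); else branch requires ¬(s ≠ 14).
Before the if: (z = 2*acc + 1 → (((acc + z ≤ -3 ∧ b + y = acc + 2*s + 7) → (¬(s ≠ 14))) ∧ ((¬(acc + z ≤ -3 ∧ b + y = acc + 2*s + 7)) → (¬(s ≠ 14))))) ∧ ((¬(z = 2*acc + 1)) → (¬(s ≠ 14)))
Before assert b + 5 = 1 ∧ y + 2*acc + 5 > acc + 2*s: b = -4 ∧ acc + y > 2*s - 5 ∧ (z = 2*acc + 1 → (((acc + z ≤ -3 ∧ b + y = acc + 2*s + 7) → (¬(s ≠ 14))) ∧ ((¬(acc + z ≤ -3 ∧ b + y = acc + 2*s + 7)) → (¬(s ≠ 14))))) ∧ ((¬(z = 2*acc + 1)) → (¬(s ≠ 14)))
Before skip: b = -4 ∧ acc + y > 2*s - 5 ∧ (z = 2*acc + 1 → (((acc + z ≤ -3 ∧ b + y = acc + 2*s + 7) → (¬(s ≠ 14))) ∧ ((¬(acc + z ≤ -3 ∧ b + y = acc + 2*s + 7)) → (¬(s ≠ 14))))) ∧ ((¬(z = 2*acc + 1)) → (¬(s ≠ 14)))
Answer: WP = b = -4 ∧ acc + y > 2*s - 5 ∧ (z = 2*acc + 1 → (((acc + z ≤ -3 ∧ b + y = acc + 2*s + 7) → (¬(s ≠ 14))) ∧ ((¬(acc + z ≤ -3 ∧ b + y = acc + 2*s + 7)) → (¬(s ≠ 14))))) ∧ ((¬(z = 2*acc + 1)) → (¬(s ≠ 14)))
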